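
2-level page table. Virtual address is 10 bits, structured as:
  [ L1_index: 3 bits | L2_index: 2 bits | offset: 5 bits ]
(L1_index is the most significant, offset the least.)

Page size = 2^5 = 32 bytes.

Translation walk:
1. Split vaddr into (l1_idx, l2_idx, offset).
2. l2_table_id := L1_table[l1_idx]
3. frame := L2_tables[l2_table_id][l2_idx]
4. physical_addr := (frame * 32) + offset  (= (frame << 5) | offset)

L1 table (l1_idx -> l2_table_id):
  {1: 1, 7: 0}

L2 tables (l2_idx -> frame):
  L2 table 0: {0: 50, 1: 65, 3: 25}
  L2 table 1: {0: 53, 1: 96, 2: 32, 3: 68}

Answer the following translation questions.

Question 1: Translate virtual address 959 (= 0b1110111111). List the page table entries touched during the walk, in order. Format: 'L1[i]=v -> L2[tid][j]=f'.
Answer: L1[7]=0 -> L2[0][1]=65

Derivation:
vaddr = 959 = 0b1110111111
Split: l1_idx=7, l2_idx=1, offset=31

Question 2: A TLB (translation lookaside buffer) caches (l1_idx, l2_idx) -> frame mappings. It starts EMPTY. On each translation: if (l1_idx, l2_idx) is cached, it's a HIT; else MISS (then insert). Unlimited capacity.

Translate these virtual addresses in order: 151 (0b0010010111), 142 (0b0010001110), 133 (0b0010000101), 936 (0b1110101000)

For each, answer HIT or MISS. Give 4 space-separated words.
Answer: MISS HIT HIT MISS

Derivation:
vaddr=151: (1,0) not in TLB -> MISS, insert
vaddr=142: (1,0) in TLB -> HIT
vaddr=133: (1,0) in TLB -> HIT
vaddr=936: (7,1) not in TLB -> MISS, insert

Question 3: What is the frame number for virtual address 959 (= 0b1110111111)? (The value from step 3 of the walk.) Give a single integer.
vaddr = 959: l1_idx=7, l2_idx=1
L1[7] = 0; L2[0][1] = 65

Answer: 65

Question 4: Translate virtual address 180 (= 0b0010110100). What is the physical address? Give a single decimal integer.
Answer: 3092

Derivation:
vaddr = 180 = 0b0010110100
Split: l1_idx=1, l2_idx=1, offset=20
L1[1] = 1
L2[1][1] = 96
paddr = 96 * 32 + 20 = 3092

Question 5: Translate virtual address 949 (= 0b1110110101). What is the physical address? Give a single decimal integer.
Answer: 2101

Derivation:
vaddr = 949 = 0b1110110101
Split: l1_idx=7, l2_idx=1, offset=21
L1[7] = 0
L2[0][1] = 65
paddr = 65 * 32 + 21 = 2101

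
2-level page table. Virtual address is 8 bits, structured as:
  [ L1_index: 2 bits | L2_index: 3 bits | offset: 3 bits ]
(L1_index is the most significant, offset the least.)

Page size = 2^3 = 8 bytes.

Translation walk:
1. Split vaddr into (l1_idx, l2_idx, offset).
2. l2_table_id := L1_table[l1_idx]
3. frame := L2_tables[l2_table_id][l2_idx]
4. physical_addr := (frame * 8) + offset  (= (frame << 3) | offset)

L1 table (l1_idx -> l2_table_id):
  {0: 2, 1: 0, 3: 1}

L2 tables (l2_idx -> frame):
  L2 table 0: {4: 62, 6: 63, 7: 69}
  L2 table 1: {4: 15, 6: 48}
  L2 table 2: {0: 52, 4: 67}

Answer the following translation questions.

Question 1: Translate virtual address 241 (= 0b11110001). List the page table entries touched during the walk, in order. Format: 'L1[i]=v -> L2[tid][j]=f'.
Answer: L1[3]=1 -> L2[1][6]=48

Derivation:
vaddr = 241 = 0b11110001
Split: l1_idx=3, l2_idx=6, offset=1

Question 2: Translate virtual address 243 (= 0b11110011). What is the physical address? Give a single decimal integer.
vaddr = 243 = 0b11110011
Split: l1_idx=3, l2_idx=6, offset=3
L1[3] = 1
L2[1][6] = 48
paddr = 48 * 8 + 3 = 387

Answer: 387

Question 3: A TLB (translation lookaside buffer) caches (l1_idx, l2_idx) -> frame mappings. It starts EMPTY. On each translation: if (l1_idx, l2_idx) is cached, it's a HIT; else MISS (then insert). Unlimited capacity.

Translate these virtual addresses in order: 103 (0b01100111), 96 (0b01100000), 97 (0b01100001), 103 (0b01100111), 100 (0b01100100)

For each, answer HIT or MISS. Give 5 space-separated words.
vaddr=103: (1,4) not in TLB -> MISS, insert
vaddr=96: (1,4) in TLB -> HIT
vaddr=97: (1,4) in TLB -> HIT
vaddr=103: (1,4) in TLB -> HIT
vaddr=100: (1,4) in TLB -> HIT

Answer: MISS HIT HIT HIT HIT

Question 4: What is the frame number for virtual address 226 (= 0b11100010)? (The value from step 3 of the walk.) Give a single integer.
Answer: 15

Derivation:
vaddr = 226: l1_idx=3, l2_idx=4
L1[3] = 1; L2[1][4] = 15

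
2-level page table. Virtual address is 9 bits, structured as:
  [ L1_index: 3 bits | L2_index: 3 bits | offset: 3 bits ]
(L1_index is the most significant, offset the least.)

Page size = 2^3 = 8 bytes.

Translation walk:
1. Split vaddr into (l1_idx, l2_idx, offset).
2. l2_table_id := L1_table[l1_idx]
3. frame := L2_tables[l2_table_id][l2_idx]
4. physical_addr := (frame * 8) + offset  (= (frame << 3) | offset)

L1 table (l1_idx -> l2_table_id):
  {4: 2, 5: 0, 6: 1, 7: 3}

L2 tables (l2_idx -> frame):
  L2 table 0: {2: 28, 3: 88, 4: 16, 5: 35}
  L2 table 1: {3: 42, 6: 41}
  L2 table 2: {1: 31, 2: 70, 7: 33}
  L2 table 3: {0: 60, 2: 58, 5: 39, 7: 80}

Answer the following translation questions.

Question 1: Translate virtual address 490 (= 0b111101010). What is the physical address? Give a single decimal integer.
Answer: 314

Derivation:
vaddr = 490 = 0b111101010
Split: l1_idx=7, l2_idx=5, offset=2
L1[7] = 3
L2[3][5] = 39
paddr = 39 * 8 + 2 = 314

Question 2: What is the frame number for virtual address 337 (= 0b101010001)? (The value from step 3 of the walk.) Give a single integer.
vaddr = 337: l1_idx=5, l2_idx=2
L1[5] = 0; L2[0][2] = 28

Answer: 28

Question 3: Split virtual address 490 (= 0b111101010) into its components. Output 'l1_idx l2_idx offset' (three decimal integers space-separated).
vaddr = 490 = 0b111101010
  top 3 bits -> l1_idx = 7
  next 3 bits -> l2_idx = 5
  bottom 3 bits -> offset = 2

Answer: 7 5 2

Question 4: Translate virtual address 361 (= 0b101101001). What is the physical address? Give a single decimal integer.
Answer: 281

Derivation:
vaddr = 361 = 0b101101001
Split: l1_idx=5, l2_idx=5, offset=1
L1[5] = 0
L2[0][5] = 35
paddr = 35 * 8 + 1 = 281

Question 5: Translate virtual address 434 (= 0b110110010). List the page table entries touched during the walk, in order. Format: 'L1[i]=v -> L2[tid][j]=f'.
Answer: L1[6]=1 -> L2[1][6]=41

Derivation:
vaddr = 434 = 0b110110010
Split: l1_idx=6, l2_idx=6, offset=2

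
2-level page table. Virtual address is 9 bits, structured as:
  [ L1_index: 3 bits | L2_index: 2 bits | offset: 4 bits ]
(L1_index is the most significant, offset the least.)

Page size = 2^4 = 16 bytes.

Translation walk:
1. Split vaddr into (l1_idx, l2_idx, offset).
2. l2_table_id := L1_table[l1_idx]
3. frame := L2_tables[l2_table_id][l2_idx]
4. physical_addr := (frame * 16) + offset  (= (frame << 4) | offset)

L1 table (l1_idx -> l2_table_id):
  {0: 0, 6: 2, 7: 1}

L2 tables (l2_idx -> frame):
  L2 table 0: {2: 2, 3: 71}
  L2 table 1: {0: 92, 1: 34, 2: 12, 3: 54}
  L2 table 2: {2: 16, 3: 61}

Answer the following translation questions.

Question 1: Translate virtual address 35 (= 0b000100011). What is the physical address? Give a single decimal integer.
vaddr = 35 = 0b000100011
Split: l1_idx=0, l2_idx=2, offset=3
L1[0] = 0
L2[0][2] = 2
paddr = 2 * 16 + 3 = 35

Answer: 35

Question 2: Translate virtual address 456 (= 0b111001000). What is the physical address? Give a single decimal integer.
vaddr = 456 = 0b111001000
Split: l1_idx=7, l2_idx=0, offset=8
L1[7] = 1
L2[1][0] = 92
paddr = 92 * 16 + 8 = 1480

Answer: 1480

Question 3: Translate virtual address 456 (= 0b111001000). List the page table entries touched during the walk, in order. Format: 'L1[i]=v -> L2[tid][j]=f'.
vaddr = 456 = 0b111001000
Split: l1_idx=7, l2_idx=0, offset=8

Answer: L1[7]=1 -> L2[1][0]=92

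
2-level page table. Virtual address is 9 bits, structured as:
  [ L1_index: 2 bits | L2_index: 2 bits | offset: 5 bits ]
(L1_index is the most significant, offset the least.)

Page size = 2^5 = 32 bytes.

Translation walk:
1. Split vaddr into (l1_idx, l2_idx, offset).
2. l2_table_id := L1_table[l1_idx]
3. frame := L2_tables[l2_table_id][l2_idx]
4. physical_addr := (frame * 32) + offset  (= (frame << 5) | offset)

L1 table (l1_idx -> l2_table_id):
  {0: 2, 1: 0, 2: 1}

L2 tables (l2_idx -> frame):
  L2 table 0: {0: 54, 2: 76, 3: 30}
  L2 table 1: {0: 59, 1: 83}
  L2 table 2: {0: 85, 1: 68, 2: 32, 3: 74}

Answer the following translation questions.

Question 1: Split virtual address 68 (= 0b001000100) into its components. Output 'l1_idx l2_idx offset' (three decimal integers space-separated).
vaddr = 68 = 0b001000100
  top 2 bits -> l1_idx = 0
  next 2 bits -> l2_idx = 2
  bottom 5 bits -> offset = 4

Answer: 0 2 4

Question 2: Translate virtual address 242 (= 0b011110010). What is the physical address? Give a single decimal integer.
Answer: 978

Derivation:
vaddr = 242 = 0b011110010
Split: l1_idx=1, l2_idx=3, offset=18
L1[1] = 0
L2[0][3] = 30
paddr = 30 * 32 + 18 = 978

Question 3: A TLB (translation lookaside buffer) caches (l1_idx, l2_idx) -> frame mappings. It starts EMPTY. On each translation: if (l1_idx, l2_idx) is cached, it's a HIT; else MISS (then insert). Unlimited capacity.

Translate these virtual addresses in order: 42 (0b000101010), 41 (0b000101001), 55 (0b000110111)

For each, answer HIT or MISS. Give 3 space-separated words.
vaddr=42: (0,1) not in TLB -> MISS, insert
vaddr=41: (0,1) in TLB -> HIT
vaddr=55: (0,1) in TLB -> HIT

Answer: MISS HIT HIT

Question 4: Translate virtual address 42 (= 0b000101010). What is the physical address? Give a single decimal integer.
vaddr = 42 = 0b000101010
Split: l1_idx=0, l2_idx=1, offset=10
L1[0] = 2
L2[2][1] = 68
paddr = 68 * 32 + 10 = 2186

Answer: 2186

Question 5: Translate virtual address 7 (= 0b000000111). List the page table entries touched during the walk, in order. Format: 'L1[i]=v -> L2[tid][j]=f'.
Answer: L1[0]=2 -> L2[2][0]=85

Derivation:
vaddr = 7 = 0b000000111
Split: l1_idx=0, l2_idx=0, offset=7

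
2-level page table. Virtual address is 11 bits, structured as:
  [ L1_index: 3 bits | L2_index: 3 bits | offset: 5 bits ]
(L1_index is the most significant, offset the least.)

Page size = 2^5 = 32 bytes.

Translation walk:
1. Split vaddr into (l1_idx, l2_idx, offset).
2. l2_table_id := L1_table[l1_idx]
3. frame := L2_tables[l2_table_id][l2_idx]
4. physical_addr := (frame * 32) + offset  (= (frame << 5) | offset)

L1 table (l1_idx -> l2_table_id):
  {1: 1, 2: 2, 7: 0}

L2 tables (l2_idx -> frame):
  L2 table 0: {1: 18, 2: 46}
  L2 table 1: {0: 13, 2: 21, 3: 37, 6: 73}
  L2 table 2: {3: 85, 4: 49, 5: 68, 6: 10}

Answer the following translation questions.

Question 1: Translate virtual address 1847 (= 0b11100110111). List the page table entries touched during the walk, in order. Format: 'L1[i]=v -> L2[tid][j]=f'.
vaddr = 1847 = 0b11100110111
Split: l1_idx=7, l2_idx=1, offset=23

Answer: L1[7]=0 -> L2[0][1]=18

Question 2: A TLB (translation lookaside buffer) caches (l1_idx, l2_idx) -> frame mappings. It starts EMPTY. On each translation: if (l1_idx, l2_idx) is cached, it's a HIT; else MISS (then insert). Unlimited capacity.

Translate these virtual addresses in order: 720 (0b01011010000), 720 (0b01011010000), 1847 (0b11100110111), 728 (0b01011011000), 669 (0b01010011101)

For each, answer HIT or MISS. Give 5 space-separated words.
vaddr=720: (2,6) not in TLB -> MISS, insert
vaddr=720: (2,6) in TLB -> HIT
vaddr=1847: (7,1) not in TLB -> MISS, insert
vaddr=728: (2,6) in TLB -> HIT
vaddr=669: (2,4) not in TLB -> MISS, insert

Answer: MISS HIT MISS HIT MISS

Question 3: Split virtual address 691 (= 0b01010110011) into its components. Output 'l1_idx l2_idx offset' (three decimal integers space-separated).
Answer: 2 5 19

Derivation:
vaddr = 691 = 0b01010110011
  top 3 bits -> l1_idx = 2
  next 3 bits -> l2_idx = 5
  bottom 5 bits -> offset = 19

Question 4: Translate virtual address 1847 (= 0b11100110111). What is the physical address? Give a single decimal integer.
vaddr = 1847 = 0b11100110111
Split: l1_idx=7, l2_idx=1, offset=23
L1[7] = 0
L2[0][1] = 18
paddr = 18 * 32 + 23 = 599

Answer: 599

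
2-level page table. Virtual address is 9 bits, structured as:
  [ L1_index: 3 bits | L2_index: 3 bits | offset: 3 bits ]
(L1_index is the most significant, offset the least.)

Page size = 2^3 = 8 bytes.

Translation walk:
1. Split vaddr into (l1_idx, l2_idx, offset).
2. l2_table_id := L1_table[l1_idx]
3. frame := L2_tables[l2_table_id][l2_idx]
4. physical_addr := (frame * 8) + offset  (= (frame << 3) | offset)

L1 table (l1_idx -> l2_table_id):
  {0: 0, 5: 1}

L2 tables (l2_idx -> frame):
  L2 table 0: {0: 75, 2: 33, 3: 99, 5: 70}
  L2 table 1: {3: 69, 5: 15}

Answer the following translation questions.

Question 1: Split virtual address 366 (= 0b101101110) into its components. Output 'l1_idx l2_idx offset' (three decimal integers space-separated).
Answer: 5 5 6

Derivation:
vaddr = 366 = 0b101101110
  top 3 bits -> l1_idx = 5
  next 3 bits -> l2_idx = 5
  bottom 3 bits -> offset = 6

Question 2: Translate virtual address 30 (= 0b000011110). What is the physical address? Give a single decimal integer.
vaddr = 30 = 0b000011110
Split: l1_idx=0, l2_idx=3, offset=6
L1[0] = 0
L2[0][3] = 99
paddr = 99 * 8 + 6 = 798

Answer: 798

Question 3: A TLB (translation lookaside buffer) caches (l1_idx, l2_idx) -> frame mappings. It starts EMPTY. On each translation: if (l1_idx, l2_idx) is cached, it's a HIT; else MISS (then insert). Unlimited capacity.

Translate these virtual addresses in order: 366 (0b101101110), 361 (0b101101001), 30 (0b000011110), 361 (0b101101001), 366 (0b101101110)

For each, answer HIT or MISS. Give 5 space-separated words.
Answer: MISS HIT MISS HIT HIT

Derivation:
vaddr=366: (5,5) not in TLB -> MISS, insert
vaddr=361: (5,5) in TLB -> HIT
vaddr=30: (0,3) not in TLB -> MISS, insert
vaddr=361: (5,5) in TLB -> HIT
vaddr=366: (5,5) in TLB -> HIT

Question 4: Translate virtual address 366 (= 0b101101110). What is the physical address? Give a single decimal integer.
vaddr = 366 = 0b101101110
Split: l1_idx=5, l2_idx=5, offset=6
L1[5] = 1
L2[1][5] = 15
paddr = 15 * 8 + 6 = 126

Answer: 126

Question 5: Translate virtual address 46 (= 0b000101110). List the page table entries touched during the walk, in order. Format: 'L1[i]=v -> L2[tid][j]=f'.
Answer: L1[0]=0 -> L2[0][5]=70

Derivation:
vaddr = 46 = 0b000101110
Split: l1_idx=0, l2_idx=5, offset=6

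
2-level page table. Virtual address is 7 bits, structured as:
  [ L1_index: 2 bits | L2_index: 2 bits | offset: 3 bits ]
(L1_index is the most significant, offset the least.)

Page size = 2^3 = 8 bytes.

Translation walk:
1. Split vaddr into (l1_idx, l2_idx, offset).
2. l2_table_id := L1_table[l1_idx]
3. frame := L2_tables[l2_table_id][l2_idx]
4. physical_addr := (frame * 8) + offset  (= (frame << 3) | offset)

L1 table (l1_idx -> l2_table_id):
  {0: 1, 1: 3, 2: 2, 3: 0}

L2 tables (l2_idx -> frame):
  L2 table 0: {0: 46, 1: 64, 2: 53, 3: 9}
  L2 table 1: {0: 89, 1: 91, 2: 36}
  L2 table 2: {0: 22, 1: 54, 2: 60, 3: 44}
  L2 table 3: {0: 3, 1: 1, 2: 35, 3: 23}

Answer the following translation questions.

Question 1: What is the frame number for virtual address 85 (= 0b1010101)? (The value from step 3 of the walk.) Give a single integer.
Answer: 60

Derivation:
vaddr = 85: l1_idx=2, l2_idx=2
L1[2] = 2; L2[2][2] = 60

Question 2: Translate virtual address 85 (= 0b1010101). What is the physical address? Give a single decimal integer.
Answer: 485

Derivation:
vaddr = 85 = 0b1010101
Split: l1_idx=2, l2_idx=2, offset=5
L1[2] = 2
L2[2][2] = 60
paddr = 60 * 8 + 5 = 485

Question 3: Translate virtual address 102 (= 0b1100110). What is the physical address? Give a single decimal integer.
Answer: 374

Derivation:
vaddr = 102 = 0b1100110
Split: l1_idx=3, l2_idx=0, offset=6
L1[3] = 0
L2[0][0] = 46
paddr = 46 * 8 + 6 = 374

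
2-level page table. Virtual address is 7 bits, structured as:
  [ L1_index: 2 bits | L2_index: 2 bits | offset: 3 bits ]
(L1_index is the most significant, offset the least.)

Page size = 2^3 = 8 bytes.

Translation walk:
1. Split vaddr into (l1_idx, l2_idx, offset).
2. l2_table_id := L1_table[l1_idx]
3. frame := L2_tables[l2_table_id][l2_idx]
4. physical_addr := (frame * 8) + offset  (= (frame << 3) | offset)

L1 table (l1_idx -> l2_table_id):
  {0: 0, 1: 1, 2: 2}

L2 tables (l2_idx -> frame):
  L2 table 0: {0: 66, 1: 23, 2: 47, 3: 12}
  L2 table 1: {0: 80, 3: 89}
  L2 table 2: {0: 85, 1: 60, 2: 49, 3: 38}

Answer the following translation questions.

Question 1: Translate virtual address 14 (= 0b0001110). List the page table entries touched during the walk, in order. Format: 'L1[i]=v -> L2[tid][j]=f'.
vaddr = 14 = 0b0001110
Split: l1_idx=0, l2_idx=1, offset=6

Answer: L1[0]=0 -> L2[0][1]=23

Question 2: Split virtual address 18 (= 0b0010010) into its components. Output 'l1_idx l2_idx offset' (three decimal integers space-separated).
vaddr = 18 = 0b0010010
  top 2 bits -> l1_idx = 0
  next 2 bits -> l2_idx = 2
  bottom 3 bits -> offset = 2

Answer: 0 2 2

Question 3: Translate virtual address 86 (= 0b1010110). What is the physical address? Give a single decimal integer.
vaddr = 86 = 0b1010110
Split: l1_idx=2, l2_idx=2, offset=6
L1[2] = 2
L2[2][2] = 49
paddr = 49 * 8 + 6 = 398

Answer: 398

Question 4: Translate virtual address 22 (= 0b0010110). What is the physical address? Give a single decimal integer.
Answer: 382

Derivation:
vaddr = 22 = 0b0010110
Split: l1_idx=0, l2_idx=2, offset=6
L1[0] = 0
L2[0][2] = 47
paddr = 47 * 8 + 6 = 382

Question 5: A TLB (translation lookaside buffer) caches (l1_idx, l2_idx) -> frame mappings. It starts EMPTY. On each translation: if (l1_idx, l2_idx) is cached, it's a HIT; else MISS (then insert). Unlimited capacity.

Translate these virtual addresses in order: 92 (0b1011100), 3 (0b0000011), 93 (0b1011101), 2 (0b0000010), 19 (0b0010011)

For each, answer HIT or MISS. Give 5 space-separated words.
vaddr=92: (2,3) not in TLB -> MISS, insert
vaddr=3: (0,0) not in TLB -> MISS, insert
vaddr=93: (2,3) in TLB -> HIT
vaddr=2: (0,0) in TLB -> HIT
vaddr=19: (0,2) not in TLB -> MISS, insert

Answer: MISS MISS HIT HIT MISS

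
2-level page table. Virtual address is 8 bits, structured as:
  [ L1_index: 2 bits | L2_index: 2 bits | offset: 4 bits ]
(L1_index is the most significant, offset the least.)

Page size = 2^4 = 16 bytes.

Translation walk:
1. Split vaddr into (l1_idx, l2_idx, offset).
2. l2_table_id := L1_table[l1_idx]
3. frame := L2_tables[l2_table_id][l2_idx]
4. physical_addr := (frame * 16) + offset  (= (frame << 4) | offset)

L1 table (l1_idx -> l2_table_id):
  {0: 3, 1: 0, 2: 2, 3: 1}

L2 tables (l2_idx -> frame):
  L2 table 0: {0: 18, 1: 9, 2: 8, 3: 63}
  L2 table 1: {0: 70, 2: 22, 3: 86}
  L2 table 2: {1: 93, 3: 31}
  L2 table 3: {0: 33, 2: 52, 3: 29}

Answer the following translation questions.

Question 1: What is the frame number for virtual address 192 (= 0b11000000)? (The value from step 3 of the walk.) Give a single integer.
vaddr = 192: l1_idx=3, l2_idx=0
L1[3] = 1; L2[1][0] = 70

Answer: 70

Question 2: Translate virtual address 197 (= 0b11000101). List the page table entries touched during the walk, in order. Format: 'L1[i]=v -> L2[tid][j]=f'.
Answer: L1[3]=1 -> L2[1][0]=70

Derivation:
vaddr = 197 = 0b11000101
Split: l1_idx=3, l2_idx=0, offset=5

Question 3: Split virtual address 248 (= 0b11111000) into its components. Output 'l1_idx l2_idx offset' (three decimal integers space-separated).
vaddr = 248 = 0b11111000
  top 2 bits -> l1_idx = 3
  next 2 bits -> l2_idx = 3
  bottom 4 bits -> offset = 8

Answer: 3 3 8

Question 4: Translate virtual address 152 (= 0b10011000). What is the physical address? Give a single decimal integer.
Answer: 1496

Derivation:
vaddr = 152 = 0b10011000
Split: l1_idx=2, l2_idx=1, offset=8
L1[2] = 2
L2[2][1] = 93
paddr = 93 * 16 + 8 = 1496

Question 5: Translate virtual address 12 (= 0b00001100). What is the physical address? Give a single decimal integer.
Answer: 540

Derivation:
vaddr = 12 = 0b00001100
Split: l1_idx=0, l2_idx=0, offset=12
L1[0] = 3
L2[3][0] = 33
paddr = 33 * 16 + 12 = 540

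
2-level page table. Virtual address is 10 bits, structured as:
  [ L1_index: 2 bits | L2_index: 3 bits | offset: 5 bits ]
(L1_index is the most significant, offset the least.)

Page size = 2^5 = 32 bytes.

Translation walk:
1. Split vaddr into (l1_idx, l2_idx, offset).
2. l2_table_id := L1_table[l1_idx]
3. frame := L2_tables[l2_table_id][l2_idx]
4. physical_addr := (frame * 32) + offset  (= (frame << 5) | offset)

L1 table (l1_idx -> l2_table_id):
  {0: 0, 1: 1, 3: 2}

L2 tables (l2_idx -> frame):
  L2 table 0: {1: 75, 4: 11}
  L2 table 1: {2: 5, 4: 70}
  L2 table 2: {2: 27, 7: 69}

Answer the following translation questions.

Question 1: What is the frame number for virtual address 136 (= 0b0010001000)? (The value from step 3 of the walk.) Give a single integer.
vaddr = 136: l1_idx=0, l2_idx=4
L1[0] = 0; L2[0][4] = 11

Answer: 11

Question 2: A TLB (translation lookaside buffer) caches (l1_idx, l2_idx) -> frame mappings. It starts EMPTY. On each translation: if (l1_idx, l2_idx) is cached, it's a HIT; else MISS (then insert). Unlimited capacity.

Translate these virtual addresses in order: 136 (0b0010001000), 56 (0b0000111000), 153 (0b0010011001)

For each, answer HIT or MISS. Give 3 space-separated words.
Answer: MISS MISS HIT

Derivation:
vaddr=136: (0,4) not in TLB -> MISS, insert
vaddr=56: (0,1) not in TLB -> MISS, insert
vaddr=153: (0,4) in TLB -> HIT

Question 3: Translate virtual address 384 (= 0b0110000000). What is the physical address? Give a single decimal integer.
Answer: 2240

Derivation:
vaddr = 384 = 0b0110000000
Split: l1_idx=1, l2_idx=4, offset=0
L1[1] = 1
L2[1][4] = 70
paddr = 70 * 32 + 0 = 2240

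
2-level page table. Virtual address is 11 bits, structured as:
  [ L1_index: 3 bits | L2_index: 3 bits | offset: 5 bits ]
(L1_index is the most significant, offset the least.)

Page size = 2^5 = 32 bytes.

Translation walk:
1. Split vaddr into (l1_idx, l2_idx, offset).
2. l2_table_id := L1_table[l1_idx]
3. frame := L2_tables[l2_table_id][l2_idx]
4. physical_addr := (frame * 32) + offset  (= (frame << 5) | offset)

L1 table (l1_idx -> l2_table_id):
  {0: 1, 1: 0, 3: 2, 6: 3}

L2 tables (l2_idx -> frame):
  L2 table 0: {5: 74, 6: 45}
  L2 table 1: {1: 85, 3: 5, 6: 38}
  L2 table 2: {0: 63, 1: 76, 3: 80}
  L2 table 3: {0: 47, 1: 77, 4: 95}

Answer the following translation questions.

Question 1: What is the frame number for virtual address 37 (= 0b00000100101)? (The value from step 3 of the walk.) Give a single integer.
vaddr = 37: l1_idx=0, l2_idx=1
L1[0] = 1; L2[1][1] = 85

Answer: 85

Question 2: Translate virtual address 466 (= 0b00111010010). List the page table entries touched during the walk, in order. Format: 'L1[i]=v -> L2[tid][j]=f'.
Answer: L1[1]=0 -> L2[0][6]=45

Derivation:
vaddr = 466 = 0b00111010010
Split: l1_idx=1, l2_idx=6, offset=18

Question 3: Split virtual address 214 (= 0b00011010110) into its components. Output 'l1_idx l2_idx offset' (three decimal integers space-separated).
Answer: 0 6 22

Derivation:
vaddr = 214 = 0b00011010110
  top 3 bits -> l1_idx = 0
  next 3 bits -> l2_idx = 6
  bottom 5 bits -> offset = 22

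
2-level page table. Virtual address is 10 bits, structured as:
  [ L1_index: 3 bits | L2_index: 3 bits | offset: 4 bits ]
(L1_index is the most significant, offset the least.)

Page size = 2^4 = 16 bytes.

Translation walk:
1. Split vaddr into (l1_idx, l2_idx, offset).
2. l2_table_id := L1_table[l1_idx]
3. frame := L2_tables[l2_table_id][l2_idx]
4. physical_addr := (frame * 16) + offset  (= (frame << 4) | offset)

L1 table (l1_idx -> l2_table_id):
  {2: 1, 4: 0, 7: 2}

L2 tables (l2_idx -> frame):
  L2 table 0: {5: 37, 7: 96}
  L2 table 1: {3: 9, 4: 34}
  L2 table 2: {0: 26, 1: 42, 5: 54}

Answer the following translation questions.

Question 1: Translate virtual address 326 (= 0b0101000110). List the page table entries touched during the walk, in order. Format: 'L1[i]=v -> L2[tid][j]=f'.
vaddr = 326 = 0b0101000110
Split: l1_idx=2, l2_idx=4, offset=6

Answer: L1[2]=1 -> L2[1][4]=34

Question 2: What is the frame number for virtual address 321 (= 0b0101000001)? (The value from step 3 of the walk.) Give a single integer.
vaddr = 321: l1_idx=2, l2_idx=4
L1[2] = 1; L2[1][4] = 34

Answer: 34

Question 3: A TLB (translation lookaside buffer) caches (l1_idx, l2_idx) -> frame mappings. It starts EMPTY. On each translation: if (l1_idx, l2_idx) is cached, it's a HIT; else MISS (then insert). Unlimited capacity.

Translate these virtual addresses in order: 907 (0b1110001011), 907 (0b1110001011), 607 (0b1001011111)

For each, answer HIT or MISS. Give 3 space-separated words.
Answer: MISS HIT MISS

Derivation:
vaddr=907: (7,0) not in TLB -> MISS, insert
vaddr=907: (7,0) in TLB -> HIT
vaddr=607: (4,5) not in TLB -> MISS, insert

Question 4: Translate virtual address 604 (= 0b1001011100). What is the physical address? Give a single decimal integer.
Answer: 604

Derivation:
vaddr = 604 = 0b1001011100
Split: l1_idx=4, l2_idx=5, offset=12
L1[4] = 0
L2[0][5] = 37
paddr = 37 * 16 + 12 = 604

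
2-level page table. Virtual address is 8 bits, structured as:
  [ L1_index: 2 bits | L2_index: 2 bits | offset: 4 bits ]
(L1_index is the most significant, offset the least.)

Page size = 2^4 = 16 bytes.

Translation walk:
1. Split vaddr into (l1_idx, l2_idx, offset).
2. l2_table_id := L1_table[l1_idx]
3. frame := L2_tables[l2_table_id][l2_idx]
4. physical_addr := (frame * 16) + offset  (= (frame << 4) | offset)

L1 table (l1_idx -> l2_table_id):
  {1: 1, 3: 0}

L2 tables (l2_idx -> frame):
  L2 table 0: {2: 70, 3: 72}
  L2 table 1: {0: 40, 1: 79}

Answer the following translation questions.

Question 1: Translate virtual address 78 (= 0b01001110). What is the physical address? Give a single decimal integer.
vaddr = 78 = 0b01001110
Split: l1_idx=1, l2_idx=0, offset=14
L1[1] = 1
L2[1][0] = 40
paddr = 40 * 16 + 14 = 654

Answer: 654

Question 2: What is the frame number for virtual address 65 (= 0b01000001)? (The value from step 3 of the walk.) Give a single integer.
Answer: 40

Derivation:
vaddr = 65: l1_idx=1, l2_idx=0
L1[1] = 1; L2[1][0] = 40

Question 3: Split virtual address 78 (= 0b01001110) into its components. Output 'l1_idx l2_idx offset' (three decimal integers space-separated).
Answer: 1 0 14

Derivation:
vaddr = 78 = 0b01001110
  top 2 bits -> l1_idx = 1
  next 2 bits -> l2_idx = 0
  bottom 4 bits -> offset = 14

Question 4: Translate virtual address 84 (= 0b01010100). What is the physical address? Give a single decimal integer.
vaddr = 84 = 0b01010100
Split: l1_idx=1, l2_idx=1, offset=4
L1[1] = 1
L2[1][1] = 79
paddr = 79 * 16 + 4 = 1268

Answer: 1268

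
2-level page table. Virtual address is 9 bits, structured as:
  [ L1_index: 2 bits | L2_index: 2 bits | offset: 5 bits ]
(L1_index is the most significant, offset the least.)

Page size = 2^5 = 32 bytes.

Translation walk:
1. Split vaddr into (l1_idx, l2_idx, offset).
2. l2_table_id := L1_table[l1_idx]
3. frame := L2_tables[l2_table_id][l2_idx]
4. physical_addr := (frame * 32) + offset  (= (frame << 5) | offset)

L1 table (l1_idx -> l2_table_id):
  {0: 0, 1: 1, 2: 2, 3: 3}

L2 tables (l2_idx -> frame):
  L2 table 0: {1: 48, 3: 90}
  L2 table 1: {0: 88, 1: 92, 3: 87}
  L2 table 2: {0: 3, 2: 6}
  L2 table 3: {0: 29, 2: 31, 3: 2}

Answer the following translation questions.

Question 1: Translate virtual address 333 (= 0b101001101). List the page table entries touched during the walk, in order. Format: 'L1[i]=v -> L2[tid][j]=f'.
Answer: L1[2]=2 -> L2[2][2]=6

Derivation:
vaddr = 333 = 0b101001101
Split: l1_idx=2, l2_idx=2, offset=13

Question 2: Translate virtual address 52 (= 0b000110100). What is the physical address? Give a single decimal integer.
vaddr = 52 = 0b000110100
Split: l1_idx=0, l2_idx=1, offset=20
L1[0] = 0
L2[0][1] = 48
paddr = 48 * 32 + 20 = 1556

Answer: 1556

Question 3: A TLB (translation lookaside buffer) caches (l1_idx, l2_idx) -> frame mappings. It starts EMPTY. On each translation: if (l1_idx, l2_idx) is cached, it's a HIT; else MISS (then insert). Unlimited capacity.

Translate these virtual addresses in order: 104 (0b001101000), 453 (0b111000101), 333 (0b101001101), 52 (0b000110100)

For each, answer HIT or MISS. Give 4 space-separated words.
vaddr=104: (0,3) not in TLB -> MISS, insert
vaddr=453: (3,2) not in TLB -> MISS, insert
vaddr=333: (2,2) not in TLB -> MISS, insert
vaddr=52: (0,1) not in TLB -> MISS, insert

Answer: MISS MISS MISS MISS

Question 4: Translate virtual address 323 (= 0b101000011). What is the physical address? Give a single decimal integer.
vaddr = 323 = 0b101000011
Split: l1_idx=2, l2_idx=2, offset=3
L1[2] = 2
L2[2][2] = 6
paddr = 6 * 32 + 3 = 195

Answer: 195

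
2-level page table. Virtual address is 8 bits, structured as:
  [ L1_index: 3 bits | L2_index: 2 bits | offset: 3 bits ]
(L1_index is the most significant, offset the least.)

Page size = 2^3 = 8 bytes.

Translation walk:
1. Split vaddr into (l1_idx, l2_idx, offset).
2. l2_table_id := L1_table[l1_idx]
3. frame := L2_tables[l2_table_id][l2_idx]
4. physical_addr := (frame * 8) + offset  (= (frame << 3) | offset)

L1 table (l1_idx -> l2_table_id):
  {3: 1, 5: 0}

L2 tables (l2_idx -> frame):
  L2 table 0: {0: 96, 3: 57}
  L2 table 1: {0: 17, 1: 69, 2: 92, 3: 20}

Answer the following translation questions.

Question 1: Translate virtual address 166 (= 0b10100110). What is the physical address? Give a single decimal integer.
Answer: 774

Derivation:
vaddr = 166 = 0b10100110
Split: l1_idx=5, l2_idx=0, offset=6
L1[5] = 0
L2[0][0] = 96
paddr = 96 * 8 + 6 = 774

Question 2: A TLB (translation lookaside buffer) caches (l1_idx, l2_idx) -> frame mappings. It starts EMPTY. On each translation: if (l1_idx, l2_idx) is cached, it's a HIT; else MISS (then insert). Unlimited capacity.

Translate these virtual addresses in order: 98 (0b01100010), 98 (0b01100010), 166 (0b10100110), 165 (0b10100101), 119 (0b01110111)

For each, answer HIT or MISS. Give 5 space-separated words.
Answer: MISS HIT MISS HIT MISS

Derivation:
vaddr=98: (3,0) not in TLB -> MISS, insert
vaddr=98: (3,0) in TLB -> HIT
vaddr=166: (5,0) not in TLB -> MISS, insert
vaddr=165: (5,0) in TLB -> HIT
vaddr=119: (3,2) not in TLB -> MISS, insert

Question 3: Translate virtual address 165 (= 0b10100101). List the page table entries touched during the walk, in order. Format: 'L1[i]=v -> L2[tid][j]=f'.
Answer: L1[5]=0 -> L2[0][0]=96

Derivation:
vaddr = 165 = 0b10100101
Split: l1_idx=5, l2_idx=0, offset=5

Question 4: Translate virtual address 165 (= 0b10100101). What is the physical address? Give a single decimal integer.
vaddr = 165 = 0b10100101
Split: l1_idx=5, l2_idx=0, offset=5
L1[5] = 0
L2[0][0] = 96
paddr = 96 * 8 + 5 = 773

Answer: 773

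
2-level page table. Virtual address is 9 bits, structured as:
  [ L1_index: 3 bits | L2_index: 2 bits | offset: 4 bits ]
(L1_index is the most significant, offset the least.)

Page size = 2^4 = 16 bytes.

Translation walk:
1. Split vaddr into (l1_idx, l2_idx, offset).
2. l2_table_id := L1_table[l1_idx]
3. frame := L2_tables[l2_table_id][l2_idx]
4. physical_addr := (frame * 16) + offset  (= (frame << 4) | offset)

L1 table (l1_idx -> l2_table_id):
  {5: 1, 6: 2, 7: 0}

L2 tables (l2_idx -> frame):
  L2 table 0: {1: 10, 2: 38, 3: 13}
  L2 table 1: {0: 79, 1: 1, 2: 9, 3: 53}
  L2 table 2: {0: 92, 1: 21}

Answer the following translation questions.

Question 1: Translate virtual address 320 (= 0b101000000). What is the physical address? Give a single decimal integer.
Answer: 1264

Derivation:
vaddr = 320 = 0b101000000
Split: l1_idx=5, l2_idx=0, offset=0
L1[5] = 1
L2[1][0] = 79
paddr = 79 * 16 + 0 = 1264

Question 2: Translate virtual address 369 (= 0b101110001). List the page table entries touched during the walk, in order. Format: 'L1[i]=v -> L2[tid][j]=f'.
Answer: L1[5]=1 -> L2[1][3]=53

Derivation:
vaddr = 369 = 0b101110001
Split: l1_idx=5, l2_idx=3, offset=1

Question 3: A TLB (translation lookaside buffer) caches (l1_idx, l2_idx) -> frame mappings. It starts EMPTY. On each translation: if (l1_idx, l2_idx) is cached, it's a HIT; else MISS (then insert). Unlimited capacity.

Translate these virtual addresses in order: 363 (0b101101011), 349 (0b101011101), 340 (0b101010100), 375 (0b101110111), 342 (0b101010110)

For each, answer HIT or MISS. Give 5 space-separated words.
Answer: MISS MISS HIT MISS HIT

Derivation:
vaddr=363: (5,2) not in TLB -> MISS, insert
vaddr=349: (5,1) not in TLB -> MISS, insert
vaddr=340: (5,1) in TLB -> HIT
vaddr=375: (5,3) not in TLB -> MISS, insert
vaddr=342: (5,1) in TLB -> HIT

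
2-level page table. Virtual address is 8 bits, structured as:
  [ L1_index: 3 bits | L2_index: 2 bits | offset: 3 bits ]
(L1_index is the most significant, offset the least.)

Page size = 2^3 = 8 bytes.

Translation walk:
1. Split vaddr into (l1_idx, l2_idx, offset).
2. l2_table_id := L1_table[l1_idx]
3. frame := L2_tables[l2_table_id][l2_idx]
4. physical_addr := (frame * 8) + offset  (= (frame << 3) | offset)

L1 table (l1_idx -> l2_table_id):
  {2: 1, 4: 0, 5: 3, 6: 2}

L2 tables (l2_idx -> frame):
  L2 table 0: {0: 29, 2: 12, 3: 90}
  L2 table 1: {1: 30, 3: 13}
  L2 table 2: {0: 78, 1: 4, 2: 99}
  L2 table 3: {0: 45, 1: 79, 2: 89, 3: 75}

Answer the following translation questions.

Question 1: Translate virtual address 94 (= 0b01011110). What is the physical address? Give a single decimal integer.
Answer: 110

Derivation:
vaddr = 94 = 0b01011110
Split: l1_idx=2, l2_idx=3, offset=6
L1[2] = 1
L2[1][3] = 13
paddr = 13 * 8 + 6 = 110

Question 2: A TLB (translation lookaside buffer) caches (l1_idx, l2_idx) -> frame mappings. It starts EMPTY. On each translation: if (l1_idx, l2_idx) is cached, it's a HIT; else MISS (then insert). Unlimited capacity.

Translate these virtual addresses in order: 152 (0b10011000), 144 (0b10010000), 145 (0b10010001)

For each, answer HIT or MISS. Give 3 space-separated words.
vaddr=152: (4,3) not in TLB -> MISS, insert
vaddr=144: (4,2) not in TLB -> MISS, insert
vaddr=145: (4,2) in TLB -> HIT

Answer: MISS MISS HIT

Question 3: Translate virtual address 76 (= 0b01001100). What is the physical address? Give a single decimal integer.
Answer: 244

Derivation:
vaddr = 76 = 0b01001100
Split: l1_idx=2, l2_idx=1, offset=4
L1[2] = 1
L2[1][1] = 30
paddr = 30 * 8 + 4 = 244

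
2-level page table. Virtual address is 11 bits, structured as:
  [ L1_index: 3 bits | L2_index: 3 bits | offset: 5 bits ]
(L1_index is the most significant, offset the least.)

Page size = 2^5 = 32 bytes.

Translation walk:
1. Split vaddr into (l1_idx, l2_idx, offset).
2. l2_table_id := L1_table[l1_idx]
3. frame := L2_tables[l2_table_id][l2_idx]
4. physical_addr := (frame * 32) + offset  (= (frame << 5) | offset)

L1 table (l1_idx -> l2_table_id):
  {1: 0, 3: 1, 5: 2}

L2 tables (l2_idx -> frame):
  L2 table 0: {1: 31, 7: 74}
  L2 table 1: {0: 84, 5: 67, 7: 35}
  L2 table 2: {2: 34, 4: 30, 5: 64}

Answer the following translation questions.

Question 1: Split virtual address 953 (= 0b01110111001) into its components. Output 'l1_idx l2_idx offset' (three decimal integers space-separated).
vaddr = 953 = 0b01110111001
  top 3 bits -> l1_idx = 3
  next 3 bits -> l2_idx = 5
  bottom 5 bits -> offset = 25

Answer: 3 5 25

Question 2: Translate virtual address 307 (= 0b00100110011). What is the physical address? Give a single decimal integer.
vaddr = 307 = 0b00100110011
Split: l1_idx=1, l2_idx=1, offset=19
L1[1] = 0
L2[0][1] = 31
paddr = 31 * 32 + 19 = 1011

Answer: 1011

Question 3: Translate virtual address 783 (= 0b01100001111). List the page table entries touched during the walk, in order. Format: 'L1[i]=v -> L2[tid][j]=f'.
vaddr = 783 = 0b01100001111
Split: l1_idx=3, l2_idx=0, offset=15

Answer: L1[3]=1 -> L2[1][0]=84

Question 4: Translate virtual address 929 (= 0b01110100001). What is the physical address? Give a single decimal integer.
vaddr = 929 = 0b01110100001
Split: l1_idx=3, l2_idx=5, offset=1
L1[3] = 1
L2[1][5] = 67
paddr = 67 * 32 + 1 = 2145

Answer: 2145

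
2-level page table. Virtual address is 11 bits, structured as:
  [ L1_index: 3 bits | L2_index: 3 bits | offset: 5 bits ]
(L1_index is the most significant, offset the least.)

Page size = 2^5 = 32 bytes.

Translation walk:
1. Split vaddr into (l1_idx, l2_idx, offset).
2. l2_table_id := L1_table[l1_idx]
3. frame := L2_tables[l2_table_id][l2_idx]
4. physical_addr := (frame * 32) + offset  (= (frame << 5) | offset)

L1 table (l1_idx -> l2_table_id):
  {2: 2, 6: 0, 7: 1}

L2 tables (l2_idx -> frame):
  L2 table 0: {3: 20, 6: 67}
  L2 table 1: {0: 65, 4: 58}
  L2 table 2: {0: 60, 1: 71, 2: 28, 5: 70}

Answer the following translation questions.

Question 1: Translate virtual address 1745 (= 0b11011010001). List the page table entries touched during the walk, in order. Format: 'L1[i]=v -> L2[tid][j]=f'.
Answer: L1[6]=0 -> L2[0][6]=67

Derivation:
vaddr = 1745 = 0b11011010001
Split: l1_idx=6, l2_idx=6, offset=17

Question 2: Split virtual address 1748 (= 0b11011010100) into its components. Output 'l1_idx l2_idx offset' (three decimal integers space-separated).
Answer: 6 6 20

Derivation:
vaddr = 1748 = 0b11011010100
  top 3 bits -> l1_idx = 6
  next 3 bits -> l2_idx = 6
  bottom 5 bits -> offset = 20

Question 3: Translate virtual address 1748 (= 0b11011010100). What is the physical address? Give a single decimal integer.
vaddr = 1748 = 0b11011010100
Split: l1_idx=6, l2_idx=6, offset=20
L1[6] = 0
L2[0][6] = 67
paddr = 67 * 32 + 20 = 2164

Answer: 2164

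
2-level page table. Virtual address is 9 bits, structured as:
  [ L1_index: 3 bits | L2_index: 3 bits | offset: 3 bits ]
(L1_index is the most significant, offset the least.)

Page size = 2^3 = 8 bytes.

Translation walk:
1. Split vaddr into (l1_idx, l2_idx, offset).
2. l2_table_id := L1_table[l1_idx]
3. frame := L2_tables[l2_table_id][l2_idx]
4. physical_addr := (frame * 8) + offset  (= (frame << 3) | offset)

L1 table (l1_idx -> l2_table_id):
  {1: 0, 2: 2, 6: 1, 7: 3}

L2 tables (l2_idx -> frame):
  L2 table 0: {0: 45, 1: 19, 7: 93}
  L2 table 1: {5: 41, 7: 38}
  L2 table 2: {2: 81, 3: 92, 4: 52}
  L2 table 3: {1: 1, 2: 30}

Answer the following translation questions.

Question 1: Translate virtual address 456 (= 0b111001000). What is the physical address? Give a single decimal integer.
Answer: 8

Derivation:
vaddr = 456 = 0b111001000
Split: l1_idx=7, l2_idx=1, offset=0
L1[7] = 3
L2[3][1] = 1
paddr = 1 * 8 + 0 = 8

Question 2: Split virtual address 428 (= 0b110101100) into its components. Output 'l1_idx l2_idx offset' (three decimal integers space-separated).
Answer: 6 5 4

Derivation:
vaddr = 428 = 0b110101100
  top 3 bits -> l1_idx = 6
  next 3 bits -> l2_idx = 5
  bottom 3 bits -> offset = 4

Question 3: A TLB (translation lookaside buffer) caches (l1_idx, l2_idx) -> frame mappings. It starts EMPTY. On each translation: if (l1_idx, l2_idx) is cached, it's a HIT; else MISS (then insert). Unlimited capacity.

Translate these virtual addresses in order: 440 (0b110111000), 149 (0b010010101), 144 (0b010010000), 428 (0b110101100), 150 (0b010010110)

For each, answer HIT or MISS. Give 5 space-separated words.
Answer: MISS MISS HIT MISS HIT

Derivation:
vaddr=440: (6,7) not in TLB -> MISS, insert
vaddr=149: (2,2) not in TLB -> MISS, insert
vaddr=144: (2,2) in TLB -> HIT
vaddr=428: (6,5) not in TLB -> MISS, insert
vaddr=150: (2,2) in TLB -> HIT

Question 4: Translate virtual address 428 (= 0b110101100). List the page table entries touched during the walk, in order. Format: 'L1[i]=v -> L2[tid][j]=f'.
Answer: L1[6]=1 -> L2[1][5]=41

Derivation:
vaddr = 428 = 0b110101100
Split: l1_idx=6, l2_idx=5, offset=4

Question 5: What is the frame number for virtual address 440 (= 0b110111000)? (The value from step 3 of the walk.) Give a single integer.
Answer: 38

Derivation:
vaddr = 440: l1_idx=6, l2_idx=7
L1[6] = 1; L2[1][7] = 38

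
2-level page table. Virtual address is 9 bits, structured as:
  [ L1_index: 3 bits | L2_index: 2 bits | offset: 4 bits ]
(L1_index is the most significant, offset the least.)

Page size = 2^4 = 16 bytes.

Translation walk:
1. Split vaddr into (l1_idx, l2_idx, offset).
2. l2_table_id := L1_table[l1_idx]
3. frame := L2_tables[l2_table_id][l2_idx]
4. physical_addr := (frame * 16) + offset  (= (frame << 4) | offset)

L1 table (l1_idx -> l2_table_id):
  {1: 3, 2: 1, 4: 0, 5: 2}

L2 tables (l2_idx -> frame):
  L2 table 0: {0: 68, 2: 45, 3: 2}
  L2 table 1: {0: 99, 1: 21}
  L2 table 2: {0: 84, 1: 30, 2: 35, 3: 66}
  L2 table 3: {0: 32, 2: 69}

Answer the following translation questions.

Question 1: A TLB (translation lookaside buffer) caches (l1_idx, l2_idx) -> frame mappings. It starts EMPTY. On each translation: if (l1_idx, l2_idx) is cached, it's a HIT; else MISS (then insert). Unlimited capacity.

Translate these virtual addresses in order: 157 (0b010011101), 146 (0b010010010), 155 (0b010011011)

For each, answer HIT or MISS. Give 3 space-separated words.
vaddr=157: (2,1) not in TLB -> MISS, insert
vaddr=146: (2,1) in TLB -> HIT
vaddr=155: (2,1) in TLB -> HIT

Answer: MISS HIT HIT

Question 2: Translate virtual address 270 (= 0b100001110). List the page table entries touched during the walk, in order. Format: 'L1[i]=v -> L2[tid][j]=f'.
Answer: L1[4]=0 -> L2[0][0]=68

Derivation:
vaddr = 270 = 0b100001110
Split: l1_idx=4, l2_idx=0, offset=14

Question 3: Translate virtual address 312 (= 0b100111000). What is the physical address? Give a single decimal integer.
Answer: 40

Derivation:
vaddr = 312 = 0b100111000
Split: l1_idx=4, l2_idx=3, offset=8
L1[4] = 0
L2[0][3] = 2
paddr = 2 * 16 + 8 = 40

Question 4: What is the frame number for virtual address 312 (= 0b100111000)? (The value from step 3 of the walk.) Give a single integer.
Answer: 2

Derivation:
vaddr = 312: l1_idx=4, l2_idx=3
L1[4] = 0; L2[0][3] = 2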